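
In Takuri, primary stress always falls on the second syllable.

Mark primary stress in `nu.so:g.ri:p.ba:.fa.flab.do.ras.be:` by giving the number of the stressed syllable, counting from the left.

2

The word has 9 syllables; the second syllable is syllable 2 (so:g).
Primary stress: syllable 2 → nu.ˈso:g.ri:p.ba:.fa.flab.do.ras.be:.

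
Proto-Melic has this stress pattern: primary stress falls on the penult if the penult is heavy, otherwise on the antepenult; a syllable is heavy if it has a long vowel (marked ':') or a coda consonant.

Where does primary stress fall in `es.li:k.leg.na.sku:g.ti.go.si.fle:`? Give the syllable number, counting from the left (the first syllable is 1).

Weights: 7 go L, 8 si L, 9 fle: H.
The penult (syllable 8, si) is light, so stress falls on the antepenult (syllable 7, go).
Primary stress: syllable 7 → es.li:k.leg.na.sku:g.ti.ˈgo.si.fle:.

7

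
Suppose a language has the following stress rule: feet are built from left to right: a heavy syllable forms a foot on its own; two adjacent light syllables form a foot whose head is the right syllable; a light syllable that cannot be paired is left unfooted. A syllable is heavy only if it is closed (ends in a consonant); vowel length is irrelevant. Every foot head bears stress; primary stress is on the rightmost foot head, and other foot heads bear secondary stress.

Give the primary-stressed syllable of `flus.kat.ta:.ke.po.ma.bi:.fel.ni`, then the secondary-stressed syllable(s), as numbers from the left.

Weights: 1 flus H, 2 kat H, 3 ta: L, 4 ke L, 5 po L, 6 ma L, 7 bi: L, 8 fel H, 9 ni L.
Parse left to right (heavy = foot alone; LL = one foot; stranded L unfooted): (ˈflus) (ˈkat) (ta:.ˈke) (po.ˈma) bi: (ˈfel) ni.
Foot heads: 1, 2, 4, 6, 8.
Primary stress on the rightmost head = syllable 8.
Secondary stress on 1, 2, 4, 6: ˌflus.ˌkat.ta:.ˌke.po.ˌma.bi:.ˈfel.ni.

primary 8, secondary 1, 2, 4, 6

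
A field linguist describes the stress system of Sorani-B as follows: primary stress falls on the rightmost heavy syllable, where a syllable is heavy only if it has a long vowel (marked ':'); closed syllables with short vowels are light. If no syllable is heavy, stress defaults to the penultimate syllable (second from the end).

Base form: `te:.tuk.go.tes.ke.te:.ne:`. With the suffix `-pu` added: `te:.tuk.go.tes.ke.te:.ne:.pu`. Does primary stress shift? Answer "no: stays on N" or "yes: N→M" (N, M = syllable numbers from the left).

Base `te:.tuk.go.tes.ke.te:.ne:` (7 syllables):
  Weights: 1 te: H, 2 tuk L, 3 go L, 4 tes L, 5 ke L, 6 te: H, 7 ne: H.
  Heavy syllables in the domain: 1, 6, 7. The rightmost is syllable 7 (ne:).
  → primary stress on syllable 7.
Suffixed `te:.tuk.go.tes.ke.te:.ne:.pu` (8 syllables):
  Weights: 1 te: H, 2 tuk L, 3 go L, 4 tes L, 5 ke L, 6 te: H, 7 ne: H, 8 pu L.
  Heavy syllables in the domain: 1, 6, 7. The rightmost is syllable 7 (ne:).
  → primary stress on syllable 7.

no: stays on 7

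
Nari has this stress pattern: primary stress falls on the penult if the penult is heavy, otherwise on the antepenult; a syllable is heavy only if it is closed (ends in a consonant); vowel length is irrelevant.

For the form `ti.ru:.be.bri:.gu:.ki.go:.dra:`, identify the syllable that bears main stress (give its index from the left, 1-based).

Weights: 6 ki L, 7 go: L, 8 dra: L.
The penult (syllable 7, go:) is light, so stress falls on the antepenult (syllable 6, ki).
Primary stress: syllable 6 → ti.ru:.be.bri:.gu:.ˈki.go:.dra:.

6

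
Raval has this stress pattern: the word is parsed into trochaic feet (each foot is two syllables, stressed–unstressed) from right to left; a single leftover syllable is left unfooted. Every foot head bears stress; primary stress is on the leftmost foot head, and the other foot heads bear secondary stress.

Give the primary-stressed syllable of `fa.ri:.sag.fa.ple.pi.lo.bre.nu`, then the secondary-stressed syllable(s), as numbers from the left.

Parse right to left into trochaic (ˈσσ) feet: fa (ˈri:.sag) (ˈfa.ple) (ˈpi.lo) (ˈbre.nu). Syllable 1 is left unfooted.
Foot heads (stressed positions): 2, 4, 6, 8.
End Rule Leftmost: primary stress on the leftmost head = syllable 2.
Secondary stress on 4, 6, 8: fa.ˈri:.sag.ˌfa.ple.ˌpi.lo.ˌbre.nu.

primary 2, secondary 4, 6, 8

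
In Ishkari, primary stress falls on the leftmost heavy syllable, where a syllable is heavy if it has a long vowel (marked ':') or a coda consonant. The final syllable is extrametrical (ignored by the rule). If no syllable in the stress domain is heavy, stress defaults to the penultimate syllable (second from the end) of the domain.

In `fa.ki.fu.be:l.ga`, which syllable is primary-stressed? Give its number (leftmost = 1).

The final syllable (5, ga) is extrametrical; the stress domain is syllables 1–4.
Weights: 1 fa L, 2 ki L, 3 fu L, 4 be:l H.
Heavy syllables in the domain: 4. The leftmost is syllable 4 (be:l).
Primary stress: syllable 4 → fa.ki.fu.ˈbe:l.ga.

4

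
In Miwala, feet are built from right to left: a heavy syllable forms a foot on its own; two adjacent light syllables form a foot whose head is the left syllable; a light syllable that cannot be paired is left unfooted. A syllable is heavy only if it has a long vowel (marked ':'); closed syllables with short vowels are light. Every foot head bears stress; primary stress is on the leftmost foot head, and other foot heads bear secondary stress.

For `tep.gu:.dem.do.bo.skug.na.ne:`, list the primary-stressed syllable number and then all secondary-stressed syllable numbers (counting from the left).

Weights: 1 tep L, 2 gu: H, 3 dem L, 4 do L, 5 bo L, 6 skug L, 7 na L, 8 ne: H.
Parse right to left (heavy = foot alone; LL = one foot; stranded L unfooted): tep (ˈgu:) dem (ˈdo.bo) (ˈskug.na) (ˈne:).
Foot heads: 2, 4, 6, 8.
Primary stress on the leftmost head = syllable 2.
Secondary stress on 4, 6, 8: tep.ˈgu:.dem.ˌdo.bo.ˌskug.na.ˌne:.

primary 2, secondary 4, 6, 8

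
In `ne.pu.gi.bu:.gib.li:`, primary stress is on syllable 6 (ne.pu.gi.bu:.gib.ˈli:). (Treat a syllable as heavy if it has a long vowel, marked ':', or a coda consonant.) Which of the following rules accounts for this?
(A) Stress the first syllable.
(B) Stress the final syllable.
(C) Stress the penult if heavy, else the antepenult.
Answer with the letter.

Rule A → syllable 1 (observed: 6).
Rule B → syllable 6 ✓.
Rule C → syllable 5 (observed: 6).

B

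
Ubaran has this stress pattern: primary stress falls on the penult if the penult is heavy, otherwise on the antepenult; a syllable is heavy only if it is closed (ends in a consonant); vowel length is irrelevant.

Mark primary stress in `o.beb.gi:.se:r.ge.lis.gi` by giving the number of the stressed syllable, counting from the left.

Weights: 5 ge L, 6 lis H, 7 gi L.
The penult (syllable 6, lis) is heavy, so it takes stress.
Primary stress: syllable 6 → o.beb.gi:.se:r.ge.ˈlis.gi.

6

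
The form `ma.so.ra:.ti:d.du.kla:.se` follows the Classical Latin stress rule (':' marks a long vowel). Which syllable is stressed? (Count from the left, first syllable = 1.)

6

Classical Latin: stress the penult if heavy (long vowel or closed), else the antepenult.
Weights: 5 du L, 6 kla: H, 7 se L.
The penult (syllable 6, kla:) is heavy, so it takes stress.
Stress on syllable 6: ma.so.ra:.ti:d.du.ˈkla:.se.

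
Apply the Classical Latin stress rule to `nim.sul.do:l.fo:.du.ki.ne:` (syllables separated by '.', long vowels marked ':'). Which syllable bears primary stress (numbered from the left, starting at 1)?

5

Classical Latin: stress the penult if heavy (long vowel or closed), else the antepenult.
Weights: 5 du L, 6 ki L, 7 ne: H.
The penult (syllable 6, ki) is light, so stress falls on the antepenult (syllable 5, du).
Stress on syllable 5: nim.sul.do:l.fo:.ˈdu.ki.ne:.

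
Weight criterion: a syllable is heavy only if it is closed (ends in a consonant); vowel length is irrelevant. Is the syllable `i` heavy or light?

`i`: short vowel, open (no coda). Open (no coda) → light.

light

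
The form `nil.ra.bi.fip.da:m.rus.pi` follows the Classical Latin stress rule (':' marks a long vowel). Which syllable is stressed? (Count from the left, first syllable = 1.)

6

Classical Latin: stress the penult if heavy (long vowel or closed), else the antepenult.
Weights: 5 da:m H, 6 rus H, 7 pi L.
The penult (syllable 6, rus) is heavy, so it takes stress.
Stress on syllable 6: nil.ra.bi.fip.da:m.ˈrus.pi.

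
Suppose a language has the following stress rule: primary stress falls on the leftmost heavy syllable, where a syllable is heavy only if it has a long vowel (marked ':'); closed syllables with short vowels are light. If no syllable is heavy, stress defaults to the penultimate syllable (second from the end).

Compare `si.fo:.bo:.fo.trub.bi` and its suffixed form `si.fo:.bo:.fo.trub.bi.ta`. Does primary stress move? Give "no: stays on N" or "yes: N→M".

Base `si.fo:.bo:.fo.trub.bi` (6 syllables):
  Weights: 1 si L, 2 fo: H, 3 bo: H, 4 fo L, 5 trub L, 6 bi L.
  Heavy syllables in the domain: 2, 3. The leftmost is syllable 2 (fo:).
  → primary stress on syllable 2.
Suffixed `si.fo:.bo:.fo.trub.bi.ta` (7 syllables):
  Weights: 1 si L, 2 fo: H, 3 bo: H, 4 fo L, 5 trub L, 6 bi L, 7 ta L.
  Heavy syllables in the domain: 2, 3. The leftmost is syllable 2 (fo:).
  → primary stress on syllable 2.

no: stays on 2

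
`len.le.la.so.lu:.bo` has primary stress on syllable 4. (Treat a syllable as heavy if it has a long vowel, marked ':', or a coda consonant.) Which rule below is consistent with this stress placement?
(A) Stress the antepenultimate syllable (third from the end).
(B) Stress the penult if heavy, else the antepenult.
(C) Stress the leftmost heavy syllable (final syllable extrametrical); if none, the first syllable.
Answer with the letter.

A

Rule A → syllable 4 ✓.
Rule B → syllable 5 (observed: 4).
Rule C → syllable 1 (observed: 4).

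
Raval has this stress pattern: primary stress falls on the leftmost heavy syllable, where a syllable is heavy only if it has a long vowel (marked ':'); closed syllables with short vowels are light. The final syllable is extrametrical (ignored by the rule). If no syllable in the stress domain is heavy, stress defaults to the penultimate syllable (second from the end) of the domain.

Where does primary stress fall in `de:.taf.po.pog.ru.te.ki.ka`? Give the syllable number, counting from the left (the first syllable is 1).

1

The final syllable (8, ka) is extrametrical; the stress domain is syllables 1–7.
Weights: 1 de: H, 2 taf L, 3 po L, 4 pog L, 5 ru L, 6 te L, 7 ki L.
Heavy syllables in the domain: 1. The leftmost is syllable 1 (de:).
Primary stress: syllable 1 → ˈde:.taf.po.pog.ru.te.ki.ka.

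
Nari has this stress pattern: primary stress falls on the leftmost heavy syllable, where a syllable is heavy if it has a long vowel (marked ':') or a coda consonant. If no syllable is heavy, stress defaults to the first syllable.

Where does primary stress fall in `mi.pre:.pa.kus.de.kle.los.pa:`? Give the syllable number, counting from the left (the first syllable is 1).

2

Weights: 1 mi L, 2 pre: H, 3 pa L, 4 kus H, 5 de L, 6 kle L, 7 los H, 8 pa: H.
Heavy syllables in the domain: 2, 4, 7, 8. The leftmost is syllable 2 (pre:).
Primary stress: syllable 2 → mi.ˈpre:.pa.kus.de.kle.los.pa:.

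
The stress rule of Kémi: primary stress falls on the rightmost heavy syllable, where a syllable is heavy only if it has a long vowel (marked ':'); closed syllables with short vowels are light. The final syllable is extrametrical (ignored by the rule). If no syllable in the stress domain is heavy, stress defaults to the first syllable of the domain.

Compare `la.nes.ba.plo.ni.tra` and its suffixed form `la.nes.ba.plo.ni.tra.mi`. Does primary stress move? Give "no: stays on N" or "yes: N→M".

no: stays on 1

Base `la.nes.ba.plo.ni.tra` (6 syllables):
  The final syllable (6, tra) is extrametrical; the stress domain is syllables 1–5.
  Weights: 1 la L, 2 nes L, 3 ba L, 4 plo L, 5 ni L.
  No heavy syllable in the domain; default to the first syllable of the domain = syllable 1.
  → primary stress on syllable 1.
Suffixed `la.nes.ba.plo.ni.tra.mi` (7 syllables):
  The final syllable (7, mi) is extrametrical; the stress domain is syllables 1–6.
  Weights: 1 la L, 2 nes L, 3 ba L, 4 plo L, 5 ni L, 6 tra L.
  No heavy syllable in the domain; default to the first syllable of the domain = syllable 1.
  → primary stress on syllable 1.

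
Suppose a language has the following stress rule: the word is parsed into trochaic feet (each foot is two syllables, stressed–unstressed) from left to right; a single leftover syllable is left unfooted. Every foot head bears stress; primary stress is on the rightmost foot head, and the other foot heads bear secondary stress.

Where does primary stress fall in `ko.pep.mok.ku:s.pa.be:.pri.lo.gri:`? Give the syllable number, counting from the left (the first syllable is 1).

Parse left to right into trochaic (ˈσσ) feet: (ˈko.pep) (ˈmok.ku:s) (ˈpa.be:) (ˈpri.lo) gri:. Syllable 9 is left unfooted.
Foot heads (stressed positions): 1, 3, 5, 7.
End Rule Rightmost: primary stress on the rightmost head = syllable 7.
Primary stress: syllable 7 → ko.pep.mok.ku:s.pa.be:.ˈpri.lo.gri:.

7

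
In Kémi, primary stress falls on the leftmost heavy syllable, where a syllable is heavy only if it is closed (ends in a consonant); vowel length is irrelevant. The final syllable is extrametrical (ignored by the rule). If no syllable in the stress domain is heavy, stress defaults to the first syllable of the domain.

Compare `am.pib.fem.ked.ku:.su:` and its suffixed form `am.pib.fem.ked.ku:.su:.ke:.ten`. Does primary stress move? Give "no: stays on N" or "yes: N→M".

no: stays on 1

Base `am.pib.fem.ked.ku:.su:` (6 syllables):
  The final syllable (6, su:) is extrametrical; the stress domain is syllables 1–5.
  Weights: 1 am H, 2 pib H, 3 fem H, 4 ked H, 5 ku: L.
  Heavy syllables in the domain: 1, 2, 3, 4. The leftmost is syllable 1 (am).
  → primary stress on syllable 1.
Suffixed `am.pib.fem.ked.ku:.su:.ke:.ten` (8 syllables):
  The final syllable (8, ten) is extrametrical; the stress domain is syllables 1–7.
  Weights: 1 am H, 2 pib H, 3 fem H, 4 ked H, 5 ku: L, 6 su: L, 7 ke: L.
  Heavy syllables in the domain: 1, 2, 3, 4. The leftmost is syllable 1 (am).
  → primary stress on syllable 1.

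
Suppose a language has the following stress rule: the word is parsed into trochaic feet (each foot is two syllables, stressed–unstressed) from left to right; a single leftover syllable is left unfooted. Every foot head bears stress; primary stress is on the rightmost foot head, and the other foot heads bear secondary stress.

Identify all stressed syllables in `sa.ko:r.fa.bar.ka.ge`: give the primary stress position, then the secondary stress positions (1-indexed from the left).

primary 5, secondary 1, 3

Parse left to right into trochaic (ˈσσ) feet: (ˈsa.ko:r) (ˈfa.bar) (ˈka.ge).
Foot heads (stressed positions): 1, 3, 5.
End Rule Rightmost: primary stress on the rightmost head = syllable 5.
Secondary stress on 1, 3: ˌsa.ko:r.ˌfa.bar.ˈka.ge.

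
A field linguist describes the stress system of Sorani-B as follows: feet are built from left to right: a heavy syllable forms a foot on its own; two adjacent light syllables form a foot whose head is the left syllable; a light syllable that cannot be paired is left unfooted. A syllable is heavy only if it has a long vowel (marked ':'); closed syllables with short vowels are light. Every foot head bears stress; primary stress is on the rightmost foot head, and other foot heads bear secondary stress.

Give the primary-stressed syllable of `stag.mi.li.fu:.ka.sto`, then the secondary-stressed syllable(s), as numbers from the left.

Weights: 1 stag L, 2 mi L, 3 li L, 4 fu: H, 5 ka L, 6 sto L.
Parse left to right (heavy = foot alone; LL = one foot; stranded L unfooted): (ˈstag.mi) li (ˈfu:) (ˈka.sto).
Foot heads: 1, 4, 5.
Primary stress on the rightmost head = syllable 5.
Secondary stress on 1, 4: ˌstag.mi.li.ˌfu:.ˈka.sto.

primary 5, secondary 1, 4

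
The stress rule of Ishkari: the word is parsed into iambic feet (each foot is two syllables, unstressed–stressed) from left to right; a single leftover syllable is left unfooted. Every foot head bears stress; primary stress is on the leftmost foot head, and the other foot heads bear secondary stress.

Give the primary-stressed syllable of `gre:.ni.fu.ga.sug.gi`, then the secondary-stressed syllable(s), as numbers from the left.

primary 2, secondary 4, 6

Parse left to right into iambic (σˈσ) feet: (gre:.ˈni) (fu.ˈga) (sug.ˈgi).
Foot heads (stressed positions): 2, 4, 6.
End Rule Leftmost: primary stress on the leftmost head = syllable 2.
Secondary stress on 4, 6: gre:.ˈni.fu.ˌga.sug.ˌgi.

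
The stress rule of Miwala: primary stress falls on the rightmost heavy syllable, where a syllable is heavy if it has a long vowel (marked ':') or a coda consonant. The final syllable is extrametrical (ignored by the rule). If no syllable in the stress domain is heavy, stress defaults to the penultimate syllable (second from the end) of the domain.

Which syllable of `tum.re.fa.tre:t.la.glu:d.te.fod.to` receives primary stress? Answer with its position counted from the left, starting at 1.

The final syllable (9, to) is extrametrical; the stress domain is syllables 1–8.
Weights: 1 tum H, 2 re L, 3 fa L, 4 tre:t H, 5 la L, 6 glu:d H, 7 te L, 8 fod H.
Heavy syllables in the domain: 1, 4, 6, 8. The rightmost is syllable 8 (fod).
Primary stress: syllable 8 → tum.re.fa.tre:t.la.glu:d.te.ˈfod.to.

8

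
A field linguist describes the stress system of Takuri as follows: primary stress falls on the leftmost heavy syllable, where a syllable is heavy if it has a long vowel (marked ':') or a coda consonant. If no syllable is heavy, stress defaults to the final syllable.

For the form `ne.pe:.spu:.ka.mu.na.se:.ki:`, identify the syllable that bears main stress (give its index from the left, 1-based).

Weights: 1 ne L, 2 pe: H, 3 spu: H, 4 ka L, 5 mu L, 6 na L, 7 se: H, 8 ki: H.
Heavy syllables in the domain: 2, 3, 7, 8. The leftmost is syllable 2 (pe:).
Primary stress: syllable 2 → ne.ˈpe:.spu:.ka.mu.na.se:.ki:.

2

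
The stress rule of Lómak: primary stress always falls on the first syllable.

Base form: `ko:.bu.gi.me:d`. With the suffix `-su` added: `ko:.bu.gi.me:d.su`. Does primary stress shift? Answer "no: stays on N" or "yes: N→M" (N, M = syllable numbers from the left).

Base `ko:.bu.gi.me:d` (4 syllables):
  The word has 4 syllables; the first syllable is syllable 1 (ko:).
  → primary stress on syllable 1.
Suffixed `ko:.bu.gi.me:d.su` (5 syllables):
  The word has 5 syllables; the first syllable is syllable 1 (ko:).
  → primary stress on syllable 1.

no: stays on 1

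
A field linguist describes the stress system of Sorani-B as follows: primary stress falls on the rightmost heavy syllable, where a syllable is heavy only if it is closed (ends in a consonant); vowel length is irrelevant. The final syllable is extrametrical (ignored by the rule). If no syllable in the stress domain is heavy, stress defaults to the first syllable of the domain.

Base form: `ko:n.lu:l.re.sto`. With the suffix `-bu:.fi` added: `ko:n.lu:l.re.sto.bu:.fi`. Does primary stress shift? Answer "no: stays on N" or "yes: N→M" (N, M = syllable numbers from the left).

no: stays on 2

Base `ko:n.lu:l.re.sto` (4 syllables):
  The final syllable (4, sto) is extrametrical; the stress domain is syllables 1–3.
  Weights: 1 ko:n H, 2 lu:l H, 3 re L.
  Heavy syllables in the domain: 1, 2. The rightmost is syllable 2 (lu:l).
  → primary stress on syllable 2.
Suffixed `ko:n.lu:l.re.sto.bu:.fi` (6 syllables):
  The final syllable (6, fi) is extrametrical; the stress domain is syllables 1–5.
  Weights: 1 ko:n H, 2 lu:l H, 3 re L, 4 sto L, 5 bu: L.
  Heavy syllables in the domain: 1, 2. The rightmost is syllable 2 (lu:l).
  → primary stress on syllable 2.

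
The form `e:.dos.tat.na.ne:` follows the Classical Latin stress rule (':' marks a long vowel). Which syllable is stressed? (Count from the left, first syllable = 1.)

3

Classical Latin: stress the penult if heavy (long vowel or closed), else the antepenult.
Weights: 3 tat H, 4 na L, 5 ne: H.
The penult (syllable 4, na) is light, so stress falls on the antepenult (syllable 3, tat).
Stress on syllable 3: e:.dos.ˈtat.na.ne:.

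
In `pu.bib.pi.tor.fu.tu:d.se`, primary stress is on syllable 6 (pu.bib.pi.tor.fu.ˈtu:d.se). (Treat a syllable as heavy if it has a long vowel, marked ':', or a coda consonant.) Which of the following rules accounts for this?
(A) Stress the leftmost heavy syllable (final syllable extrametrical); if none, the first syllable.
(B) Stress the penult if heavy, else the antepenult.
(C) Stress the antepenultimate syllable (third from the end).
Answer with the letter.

Rule A → syllable 2 (observed: 6).
Rule B → syllable 6 ✓.
Rule C → syllable 5 (observed: 6).

B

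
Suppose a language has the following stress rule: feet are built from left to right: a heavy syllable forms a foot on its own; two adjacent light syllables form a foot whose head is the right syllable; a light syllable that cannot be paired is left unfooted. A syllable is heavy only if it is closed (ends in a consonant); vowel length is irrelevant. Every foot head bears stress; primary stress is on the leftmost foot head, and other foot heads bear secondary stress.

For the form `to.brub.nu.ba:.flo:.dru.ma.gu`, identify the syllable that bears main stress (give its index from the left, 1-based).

2

Weights: 1 to L, 2 brub H, 3 nu L, 4 ba: L, 5 flo: L, 6 dru L, 7 ma L, 8 gu L.
Parse left to right (heavy = foot alone; LL = one foot; stranded L unfooted): to (ˈbrub) (nu.ˈba:) (flo:.ˈdru) (ma.ˈgu).
Foot heads: 2, 4, 6, 8.
Primary stress on the leftmost head = syllable 2.
Primary stress: syllable 2 → to.ˈbrub.nu.ba:.flo:.dru.ma.gu.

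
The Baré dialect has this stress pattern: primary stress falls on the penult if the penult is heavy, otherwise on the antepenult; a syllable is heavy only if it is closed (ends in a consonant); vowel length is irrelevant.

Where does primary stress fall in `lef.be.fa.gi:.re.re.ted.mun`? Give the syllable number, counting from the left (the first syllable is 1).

7

Weights: 6 re L, 7 ted H, 8 mun H.
The penult (syllable 7, ted) is heavy, so it takes stress.
Primary stress: syllable 7 → lef.be.fa.gi:.re.re.ˈted.mun.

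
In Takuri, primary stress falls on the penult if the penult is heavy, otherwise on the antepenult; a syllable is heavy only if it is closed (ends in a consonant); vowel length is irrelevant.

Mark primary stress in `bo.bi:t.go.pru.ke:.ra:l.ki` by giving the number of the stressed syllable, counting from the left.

Weights: 5 ke: L, 6 ra:l H, 7 ki L.
The penult (syllable 6, ra:l) is heavy, so it takes stress.
Primary stress: syllable 6 → bo.bi:t.go.pru.ke:.ˈra:l.ki.

6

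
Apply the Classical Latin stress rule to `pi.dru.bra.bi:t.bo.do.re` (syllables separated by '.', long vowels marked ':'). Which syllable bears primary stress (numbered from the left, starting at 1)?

Classical Latin: stress the penult if heavy (long vowel or closed), else the antepenult.
Weights: 5 bo L, 6 do L, 7 re L.
The penult (syllable 6, do) is light, so stress falls on the antepenult (syllable 5, bo).
Stress on syllable 5: pi.dru.bra.bi:t.ˈbo.do.re.

5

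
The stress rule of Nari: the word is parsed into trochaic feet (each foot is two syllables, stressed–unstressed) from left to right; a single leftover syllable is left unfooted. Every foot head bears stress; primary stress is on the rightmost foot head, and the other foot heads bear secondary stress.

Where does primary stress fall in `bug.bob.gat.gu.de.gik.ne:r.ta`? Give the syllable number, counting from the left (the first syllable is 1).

Parse left to right into trochaic (ˈσσ) feet: (ˈbug.bob) (ˈgat.gu) (ˈde.gik) (ˈne:r.ta).
Foot heads (stressed positions): 1, 3, 5, 7.
End Rule Rightmost: primary stress on the rightmost head = syllable 7.
Primary stress: syllable 7 → bug.bob.gat.gu.de.gik.ˈne:r.ta.

7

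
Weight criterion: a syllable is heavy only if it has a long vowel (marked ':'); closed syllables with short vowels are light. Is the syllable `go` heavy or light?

`go`: short vowel, open (no coda). Short vowel → light.

light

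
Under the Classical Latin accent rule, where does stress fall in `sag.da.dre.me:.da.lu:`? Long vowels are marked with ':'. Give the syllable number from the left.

Classical Latin: stress the penult if heavy (long vowel or closed), else the antepenult.
Weights: 4 me: H, 5 da L, 6 lu: H.
The penult (syllable 5, da) is light, so stress falls on the antepenult (syllable 4, me:).
Stress on syllable 4: sag.da.dre.ˈme:.da.lu:.

4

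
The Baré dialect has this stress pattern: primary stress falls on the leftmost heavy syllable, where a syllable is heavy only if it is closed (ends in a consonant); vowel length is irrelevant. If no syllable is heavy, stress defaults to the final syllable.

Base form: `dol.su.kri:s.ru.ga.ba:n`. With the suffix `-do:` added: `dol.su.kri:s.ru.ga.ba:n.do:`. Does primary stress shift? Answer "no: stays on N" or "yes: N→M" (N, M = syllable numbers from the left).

no: stays on 1

Base `dol.su.kri:s.ru.ga.ba:n` (6 syllables):
  Weights: 1 dol H, 2 su L, 3 kri:s H, 4 ru L, 5 ga L, 6 ba:n H.
  Heavy syllables in the domain: 1, 3, 6. The leftmost is syllable 1 (dol).
  → primary stress on syllable 1.
Suffixed `dol.su.kri:s.ru.ga.ba:n.do:` (7 syllables):
  Weights: 1 dol H, 2 su L, 3 kri:s H, 4 ru L, 5 ga L, 6 ba:n H, 7 do: L.
  Heavy syllables in the domain: 1, 3, 6. The leftmost is syllable 1 (dol).
  → primary stress on syllable 1.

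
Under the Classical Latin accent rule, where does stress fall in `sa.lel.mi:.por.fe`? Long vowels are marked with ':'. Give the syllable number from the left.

Classical Latin: stress the penult if heavy (long vowel or closed), else the antepenult.
Weights: 3 mi: H, 4 por H, 5 fe L.
The penult (syllable 4, por) is heavy, so it takes stress.
Stress on syllable 4: sa.lel.mi:.ˈpor.fe.

4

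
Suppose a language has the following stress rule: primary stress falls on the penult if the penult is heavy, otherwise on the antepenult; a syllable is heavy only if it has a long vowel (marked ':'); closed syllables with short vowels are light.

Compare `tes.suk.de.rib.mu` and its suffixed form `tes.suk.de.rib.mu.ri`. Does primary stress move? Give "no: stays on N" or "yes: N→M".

Base `tes.suk.de.rib.mu` (5 syllables):
  Weights: 3 de L, 4 rib L, 5 mu L.
  The penult (syllable 4, rib) is light, so stress falls on the antepenult (syllable 3, de).
  → primary stress on syllable 3.
Suffixed `tes.suk.de.rib.mu.ri` (6 syllables):
  Weights: 4 rib L, 5 mu L, 6 ri L.
  The penult (syllable 5, mu) is light, so stress falls on the antepenult (syllable 4, rib).
  → primary stress on syllable 4.

yes: 3→4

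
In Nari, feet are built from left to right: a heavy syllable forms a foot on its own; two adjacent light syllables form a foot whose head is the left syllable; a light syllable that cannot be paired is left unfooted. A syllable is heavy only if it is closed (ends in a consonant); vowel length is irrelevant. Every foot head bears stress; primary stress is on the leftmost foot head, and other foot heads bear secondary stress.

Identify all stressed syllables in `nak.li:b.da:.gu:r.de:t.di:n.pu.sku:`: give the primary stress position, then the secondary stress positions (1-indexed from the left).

primary 1, secondary 2, 4, 5, 6, 7

Weights: 1 nak H, 2 li:b H, 3 da: L, 4 gu:r H, 5 de:t H, 6 di:n H, 7 pu L, 8 sku: L.
Parse left to right (heavy = foot alone; LL = one foot; stranded L unfooted): (ˈnak) (ˈli:b) da: (ˈgu:r) (ˈde:t) (ˈdi:n) (ˈpu.sku:).
Foot heads: 1, 2, 4, 5, 6, 7.
Primary stress on the leftmost head = syllable 1.
Secondary stress on 2, 4, 5, 6, 7: ˈnak.ˌli:b.da:.ˌgu:r.ˌde:t.ˌdi:n.ˌpu.sku:.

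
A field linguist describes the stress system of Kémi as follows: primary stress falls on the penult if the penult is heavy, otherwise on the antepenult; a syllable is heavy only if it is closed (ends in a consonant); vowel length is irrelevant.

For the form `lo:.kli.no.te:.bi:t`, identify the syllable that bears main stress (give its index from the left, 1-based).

3

Weights: 3 no L, 4 te: L, 5 bi:t H.
The penult (syllable 4, te:) is light, so stress falls on the antepenult (syllable 3, no).
Primary stress: syllable 3 → lo:.kli.ˈno.te:.bi:t.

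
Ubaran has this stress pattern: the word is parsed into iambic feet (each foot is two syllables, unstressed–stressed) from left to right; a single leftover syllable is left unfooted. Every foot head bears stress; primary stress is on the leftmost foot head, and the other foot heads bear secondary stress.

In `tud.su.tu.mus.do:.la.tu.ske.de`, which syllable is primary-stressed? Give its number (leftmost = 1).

2

Parse left to right into iambic (σˈσ) feet: (tud.ˈsu) (tu.ˈmus) (do:.ˈla) (tu.ˈske) de. Syllable 9 is left unfooted.
Foot heads (stressed positions): 2, 4, 6, 8.
End Rule Leftmost: primary stress on the leftmost head = syllable 2.
Primary stress: syllable 2 → tud.ˈsu.tu.mus.do:.la.tu.ske.de.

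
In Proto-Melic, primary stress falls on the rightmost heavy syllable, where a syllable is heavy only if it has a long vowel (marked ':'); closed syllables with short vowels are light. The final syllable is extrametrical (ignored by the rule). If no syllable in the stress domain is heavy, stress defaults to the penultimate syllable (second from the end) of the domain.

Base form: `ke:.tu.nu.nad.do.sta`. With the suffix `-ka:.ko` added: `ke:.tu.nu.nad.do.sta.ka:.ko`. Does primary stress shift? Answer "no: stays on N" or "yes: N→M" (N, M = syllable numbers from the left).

yes: 1→7

Base `ke:.tu.nu.nad.do.sta` (6 syllables):
  The final syllable (6, sta) is extrametrical; the stress domain is syllables 1–5.
  Weights: 1 ke: H, 2 tu L, 3 nu L, 4 nad L, 5 do L.
  Heavy syllables in the domain: 1. The rightmost is syllable 1 (ke:).
  → primary stress on syllable 1.
Suffixed `ke:.tu.nu.nad.do.sta.ka:.ko` (8 syllables):
  The final syllable (8, ko) is extrametrical; the stress domain is syllables 1–7.
  Weights: 1 ke: H, 2 tu L, 3 nu L, 4 nad L, 5 do L, 6 sta L, 7 ka: H.
  Heavy syllables in the domain: 1, 7. The rightmost is syllable 7 (ka:).
  → primary stress on syllable 7.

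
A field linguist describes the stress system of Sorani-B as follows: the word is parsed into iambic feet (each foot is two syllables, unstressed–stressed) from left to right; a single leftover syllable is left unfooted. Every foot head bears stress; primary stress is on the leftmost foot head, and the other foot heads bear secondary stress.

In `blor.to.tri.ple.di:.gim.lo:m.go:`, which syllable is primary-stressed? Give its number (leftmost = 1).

2

Parse left to right into iambic (σˈσ) feet: (blor.ˈto) (tri.ˈple) (di:.ˈgim) (lo:m.ˈgo:).
Foot heads (stressed positions): 2, 4, 6, 8.
End Rule Leftmost: primary stress on the leftmost head = syllable 2.
Primary stress: syllable 2 → blor.ˈto.tri.ple.di:.gim.lo:m.go:.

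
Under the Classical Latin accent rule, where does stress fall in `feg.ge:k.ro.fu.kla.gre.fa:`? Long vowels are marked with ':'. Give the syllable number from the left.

5

Classical Latin: stress the penult if heavy (long vowel or closed), else the antepenult.
Weights: 5 kla L, 6 gre L, 7 fa: H.
The penult (syllable 6, gre) is light, so stress falls on the antepenult (syllable 5, kla).
Stress on syllable 5: feg.ge:k.ro.fu.ˈkla.gre.fa:.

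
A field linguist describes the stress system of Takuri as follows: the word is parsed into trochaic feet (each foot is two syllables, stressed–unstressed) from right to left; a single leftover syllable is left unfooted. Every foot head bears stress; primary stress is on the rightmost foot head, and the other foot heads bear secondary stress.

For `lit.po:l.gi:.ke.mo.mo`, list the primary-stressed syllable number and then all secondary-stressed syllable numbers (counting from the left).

Parse right to left into trochaic (ˈσσ) feet: (ˈlit.po:l) (ˈgi:.ke) (ˈmo.mo).
Foot heads (stressed positions): 1, 3, 5.
End Rule Rightmost: primary stress on the rightmost head = syllable 5.
Secondary stress on 1, 3: ˌlit.po:l.ˌgi:.ke.ˈmo.mo.

primary 5, secondary 1, 3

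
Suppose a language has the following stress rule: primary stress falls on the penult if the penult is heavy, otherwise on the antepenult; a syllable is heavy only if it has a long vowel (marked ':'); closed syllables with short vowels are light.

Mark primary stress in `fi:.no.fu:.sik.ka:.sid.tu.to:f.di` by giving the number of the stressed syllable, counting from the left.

Weights: 7 tu L, 8 to:f H, 9 di L.
The penult (syllable 8, to:f) is heavy, so it takes stress.
Primary stress: syllable 8 → fi:.no.fu:.sik.ka:.sid.tu.ˈto:f.di.

8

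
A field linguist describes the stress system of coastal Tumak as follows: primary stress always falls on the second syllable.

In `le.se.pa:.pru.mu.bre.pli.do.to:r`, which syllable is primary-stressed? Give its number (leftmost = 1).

The word has 9 syllables; the second syllable is syllable 2 (se).
Primary stress: syllable 2 → le.ˈse.pa:.pru.mu.bre.pli.do.to:r.

2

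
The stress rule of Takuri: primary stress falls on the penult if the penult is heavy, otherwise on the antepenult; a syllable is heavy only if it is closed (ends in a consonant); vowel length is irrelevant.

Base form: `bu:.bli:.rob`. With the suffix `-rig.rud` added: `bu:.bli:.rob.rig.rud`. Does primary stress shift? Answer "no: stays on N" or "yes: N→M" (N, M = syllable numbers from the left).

yes: 1→4

Base `bu:.bli:.rob` (3 syllables):
  Weights: 1 bu: L, 2 bli: L, 3 rob H.
  The penult (syllable 2, bli:) is light, so stress falls on the antepenult (syllable 1, bu:).
  → primary stress on syllable 1.
Suffixed `bu:.bli:.rob.rig.rud` (5 syllables):
  Weights: 3 rob H, 4 rig H, 5 rud H.
  The penult (syllable 4, rig) is heavy, so it takes stress.
  → primary stress on syllable 4.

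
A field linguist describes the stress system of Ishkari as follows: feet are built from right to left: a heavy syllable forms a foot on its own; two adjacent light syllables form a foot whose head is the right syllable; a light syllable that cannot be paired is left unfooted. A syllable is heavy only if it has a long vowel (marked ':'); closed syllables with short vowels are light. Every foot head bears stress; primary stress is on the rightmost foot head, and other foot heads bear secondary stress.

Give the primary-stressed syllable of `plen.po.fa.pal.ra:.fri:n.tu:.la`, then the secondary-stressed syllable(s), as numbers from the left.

primary 7, secondary 2, 4, 5, 6

Weights: 1 plen L, 2 po L, 3 fa L, 4 pal L, 5 ra: H, 6 fri:n H, 7 tu: H, 8 la L.
Parse right to left (heavy = foot alone; LL = one foot; stranded L unfooted): (plen.ˈpo) (fa.ˈpal) (ˈra:) (ˈfri:n) (ˈtu:) la.
Foot heads: 2, 4, 5, 6, 7.
Primary stress on the rightmost head = syllable 7.
Secondary stress on 2, 4, 5, 6: plen.ˌpo.fa.ˌpal.ˌra:.ˌfri:n.ˈtu:.la.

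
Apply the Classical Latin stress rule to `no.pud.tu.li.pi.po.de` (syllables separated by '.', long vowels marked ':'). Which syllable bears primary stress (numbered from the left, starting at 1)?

Classical Latin: stress the penult if heavy (long vowel or closed), else the antepenult.
Weights: 5 pi L, 6 po L, 7 de L.
The penult (syllable 6, po) is light, so stress falls on the antepenult (syllable 5, pi).
Stress on syllable 5: no.pud.tu.li.ˈpi.po.de.

5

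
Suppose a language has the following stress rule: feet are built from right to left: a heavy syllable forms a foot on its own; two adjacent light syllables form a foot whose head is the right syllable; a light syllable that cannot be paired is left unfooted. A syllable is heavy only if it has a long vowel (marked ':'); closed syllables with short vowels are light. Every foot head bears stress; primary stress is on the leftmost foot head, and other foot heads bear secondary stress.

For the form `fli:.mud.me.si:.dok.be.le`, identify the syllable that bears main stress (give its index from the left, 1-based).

Weights: 1 fli: H, 2 mud L, 3 me L, 4 si: H, 5 dok L, 6 be L, 7 le L.
Parse right to left (heavy = foot alone; LL = one foot; stranded L unfooted): (ˈfli:) (mud.ˈme) (ˈsi:) dok (be.ˈle).
Foot heads: 1, 3, 4, 7.
Primary stress on the leftmost head = syllable 1.
Primary stress: syllable 1 → ˈfli:.mud.me.si:.dok.be.le.

1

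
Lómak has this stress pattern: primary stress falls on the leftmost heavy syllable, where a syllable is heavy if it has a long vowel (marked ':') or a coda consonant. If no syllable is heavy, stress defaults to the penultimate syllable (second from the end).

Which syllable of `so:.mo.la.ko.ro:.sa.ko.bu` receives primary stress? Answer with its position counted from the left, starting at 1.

1

Weights: 1 so: H, 2 mo L, 3 la L, 4 ko L, 5 ro: H, 6 sa L, 7 ko L, 8 bu L.
Heavy syllables in the domain: 1, 5. The leftmost is syllable 1 (so:).
Primary stress: syllable 1 → ˈso:.mo.la.ko.ro:.sa.ko.bu.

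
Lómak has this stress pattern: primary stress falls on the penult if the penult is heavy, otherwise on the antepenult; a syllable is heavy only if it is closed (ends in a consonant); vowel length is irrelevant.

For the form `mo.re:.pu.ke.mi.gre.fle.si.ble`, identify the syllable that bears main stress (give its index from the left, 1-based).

7

Weights: 7 fle L, 8 si L, 9 ble L.
The penult (syllable 8, si) is light, so stress falls on the antepenult (syllable 7, fle).
Primary stress: syllable 7 → mo.re:.pu.ke.mi.gre.ˈfle.si.ble.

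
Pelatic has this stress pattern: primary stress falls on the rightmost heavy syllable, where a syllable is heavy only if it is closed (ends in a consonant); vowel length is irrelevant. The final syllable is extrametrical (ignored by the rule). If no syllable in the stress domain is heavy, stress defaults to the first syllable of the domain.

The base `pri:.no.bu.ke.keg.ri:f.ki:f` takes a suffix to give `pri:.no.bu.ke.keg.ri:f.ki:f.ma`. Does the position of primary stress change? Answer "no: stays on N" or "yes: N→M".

Base `pri:.no.bu.ke.keg.ri:f.ki:f` (7 syllables):
  The final syllable (7, ki:f) is extrametrical; the stress domain is syllables 1–6.
  Weights: 1 pri: L, 2 no L, 3 bu L, 4 ke L, 5 keg H, 6 ri:f H.
  Heavy syllables in the domain: 5, 6. The rightmost is syllable 6 (ri:f).
  → primary stress on syllable 6.
Suffixed `pri:.no.bu.ke.keg.ri:f.ki:f.ma` (8 syllables):
  The final syllable (8, ma) is extrametrical; the stress domain is syllables 1–7.
  Weights: 1 pri: L, 2 no L, 3 bu L, 4 ke L, 5 keg H, 6 ri:f H, 7 ki:f H.
  Heavy syllables in the domain: 5, 6, 7. The rightmost is syllable 7 (ki:f).
  → primary stress on syllable 7.

yes: 6→7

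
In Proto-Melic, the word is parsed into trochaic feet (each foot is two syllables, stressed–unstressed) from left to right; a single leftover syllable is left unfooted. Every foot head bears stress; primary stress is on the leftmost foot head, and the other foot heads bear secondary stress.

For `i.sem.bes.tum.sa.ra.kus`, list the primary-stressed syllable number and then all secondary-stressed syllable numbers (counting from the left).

Parse left to right into trochaic (ˈσσ) feet: (ˈi.sem) (ˈbes.tum) (ˈsa.ra) kus. Syllable 7 is left unfooted.
Foot heads (stressed positions): 1, 3, 5.
End Rule Leftmost: primary stress on the leftmost head = syllable 1.
Secondary stress on 3, 5: ˈi.sem.ˌbes.tum.ˌsa.ra.kus.

primary 1, secondary 3, 5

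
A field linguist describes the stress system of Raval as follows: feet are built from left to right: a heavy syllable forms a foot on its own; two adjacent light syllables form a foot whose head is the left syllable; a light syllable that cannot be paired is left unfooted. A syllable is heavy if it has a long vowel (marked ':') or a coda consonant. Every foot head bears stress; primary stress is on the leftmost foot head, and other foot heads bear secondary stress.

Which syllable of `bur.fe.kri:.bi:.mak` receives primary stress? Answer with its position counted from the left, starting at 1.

Weights: 1 bur H, 2 fe L, 3 kri: H, 4 bi: H, 5 mak H.
Parse left to right (heavy = foot alone; LL = one foot; stranded L unfooted): (ˈbur) fe (ˈkri:) (ˈbi:) (ˈmak).
Foot heads: 1, 3, 4, 5.
Primary stress on the leftmost head = syllable 1.
Primary stress: syllable 1 → ˈbur.fe.kri:.bi:.mak.

1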